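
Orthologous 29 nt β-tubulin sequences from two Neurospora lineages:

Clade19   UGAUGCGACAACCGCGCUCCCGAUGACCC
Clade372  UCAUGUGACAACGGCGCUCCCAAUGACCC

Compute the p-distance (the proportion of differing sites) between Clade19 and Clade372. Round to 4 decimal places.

Mismatches occur at site 2 (G→C), site 6 (C→U), site 13 (C→G), site 22 (G→A).
There are 4 differences over 29 sites, so p = 4/29 = 0.1379.

0.1379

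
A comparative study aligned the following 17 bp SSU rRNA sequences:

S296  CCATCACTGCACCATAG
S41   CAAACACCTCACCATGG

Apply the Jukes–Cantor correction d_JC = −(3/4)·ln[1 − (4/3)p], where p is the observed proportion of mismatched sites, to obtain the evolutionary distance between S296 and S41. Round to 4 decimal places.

Mismatches occur at site 2 (C/A), site 4 (T/A), site 8 (T/C), site 9 (G/T), site 16 (A/G).
p = 5/17 = 0.294118.
d = −0.75 · ln(1 − (4/3)·0.294118) = −0.75 · ln(0.607843) = −0.75 · (-0.497839) = 0.3734.

0.3734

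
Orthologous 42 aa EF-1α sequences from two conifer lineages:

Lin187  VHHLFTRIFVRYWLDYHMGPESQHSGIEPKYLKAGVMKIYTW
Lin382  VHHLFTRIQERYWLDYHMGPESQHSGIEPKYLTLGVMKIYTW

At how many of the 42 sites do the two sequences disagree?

Differing sites — 9:F/Q; 10:V/E; 33:K/T; 34:A/L.
That gives 4 mismatches out of 42 aligned sites, so the Hamming distance is 4.

4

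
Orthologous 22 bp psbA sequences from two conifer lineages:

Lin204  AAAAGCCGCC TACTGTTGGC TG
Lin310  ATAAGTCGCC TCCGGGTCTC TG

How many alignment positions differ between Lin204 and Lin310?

Differing sites — 2:A/T; 6:C/T; 12:A/C; 14:T/G; 16:T/G; 18:G/C; 19:G/T.
That gives 7 mismatches out of 22 aligned sites, so the Hamming distance is 7.

7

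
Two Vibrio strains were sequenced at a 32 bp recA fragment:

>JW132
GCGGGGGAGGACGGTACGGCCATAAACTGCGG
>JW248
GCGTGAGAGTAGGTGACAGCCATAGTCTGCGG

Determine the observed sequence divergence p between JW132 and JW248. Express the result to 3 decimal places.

0.281

Differing sites — 4:G/T; 6:G/A; 10:G/T; 12:C/G; 14:G/T; 15:T/G; 18:G/A; 25:A/G; 26:A/T.
There are 9 differences over 32 sites, so p = 9/32 = 0.281.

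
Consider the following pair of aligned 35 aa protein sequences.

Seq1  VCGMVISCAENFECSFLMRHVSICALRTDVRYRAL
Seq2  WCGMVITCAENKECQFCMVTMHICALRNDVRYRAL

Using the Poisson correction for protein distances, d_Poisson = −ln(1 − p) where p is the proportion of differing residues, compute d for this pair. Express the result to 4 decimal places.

Mismatches occur at site 1 (V/W), site 7 (S/T), site 12 (F/K), site 15 (S/Q), site 17 (L/C), site 19 (R/V), site 20 (H/T), site 21 (V/M), site 22 (S/H), site 28 (T/N).
p = 10/35 = 0.285714.
d = −ln(1 − 0.285714) = −ln(0.714286) = 0.3365.

0.3365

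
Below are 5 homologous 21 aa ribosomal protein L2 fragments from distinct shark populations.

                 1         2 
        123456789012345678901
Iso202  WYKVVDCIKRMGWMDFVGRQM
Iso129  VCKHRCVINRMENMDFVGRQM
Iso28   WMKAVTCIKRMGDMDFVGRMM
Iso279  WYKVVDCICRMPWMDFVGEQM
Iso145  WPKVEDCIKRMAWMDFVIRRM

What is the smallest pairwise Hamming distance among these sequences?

Pairwise Hamming distances:
  Iso202 vs Iso129: 9
  Iso202 vs Iso28: 5
  Iso202 vs Iso279: 3
  Iso202 vs Iso145: 5
  Iso129 vs Iso28: 10
  Iso129 vs Iso279: 10
  Iso129 vs Iso145: 11
  Iso28 vs Iso279: 8
  Iso28 vs Iso145: 8
  Iso279 vs Iso145: 7
The smallest is 3, between Iso202 and Iso279.

3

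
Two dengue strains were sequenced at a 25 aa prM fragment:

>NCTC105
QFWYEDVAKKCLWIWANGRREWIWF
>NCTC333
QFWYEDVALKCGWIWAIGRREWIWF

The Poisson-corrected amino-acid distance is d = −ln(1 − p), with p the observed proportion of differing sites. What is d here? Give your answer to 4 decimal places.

0.1278

Differing sites — 9:K/L; 12:L/G; 17:N/I.
p = 3/25 = 0.120000.
d = −ln(1 − 0.120000) = −ln(0.880000) = 0.1278.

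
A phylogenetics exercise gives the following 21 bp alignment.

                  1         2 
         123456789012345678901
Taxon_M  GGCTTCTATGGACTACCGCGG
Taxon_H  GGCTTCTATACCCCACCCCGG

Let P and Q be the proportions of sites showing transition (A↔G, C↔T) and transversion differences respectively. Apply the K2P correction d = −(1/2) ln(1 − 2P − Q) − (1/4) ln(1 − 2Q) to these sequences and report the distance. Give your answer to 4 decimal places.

0.2869

The sequences differ at positions 10 (G/A, transition), 11 (G/C, transversion), 12 (A/C, transversion), 14 (T/C, transition), 18 (G/C, transversion).
Of the 5 differences, 2 transitions and 3 transversions over 21 sites: P = 2/21 = 0.095238, Q = 3/21 = 0.142857.
d = −0.5·ln(0.666667) − 0.25·ln(0.714286) = −0.5·(-0.405465) − 0.25·(-0.336472) = 0.2869.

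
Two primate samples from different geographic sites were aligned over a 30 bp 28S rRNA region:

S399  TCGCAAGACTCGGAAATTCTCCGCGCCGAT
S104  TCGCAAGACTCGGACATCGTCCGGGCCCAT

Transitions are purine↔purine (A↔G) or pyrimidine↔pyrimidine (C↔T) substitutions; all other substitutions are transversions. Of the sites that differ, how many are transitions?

Differing sites — 15:A/C (Tv); 18:T/C (Ti); 19:C/G (Tv); 24:C/G (Tv); 28:G/C (Tv).
Of the 5 differences, 1 transition and 4 transversions, so the answer is 1.

1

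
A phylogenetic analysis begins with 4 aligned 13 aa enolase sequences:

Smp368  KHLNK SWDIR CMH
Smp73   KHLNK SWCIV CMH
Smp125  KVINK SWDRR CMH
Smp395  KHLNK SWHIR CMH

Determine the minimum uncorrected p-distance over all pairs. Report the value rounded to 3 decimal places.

0.077

Pairwise Hamming distances:
  Smp368 vs Smp73: 2
  Smp368 vs Smp125: 3
  Smp368 vs Smp395: 1
  Smp73 vs Smp125: 5
  Smp73 vs Smp395: 2
  Smp125 vs Smp395: 4
The smallest is 1 mismatch, between Smp368 and Smp395; p = 1/13 = 0.077.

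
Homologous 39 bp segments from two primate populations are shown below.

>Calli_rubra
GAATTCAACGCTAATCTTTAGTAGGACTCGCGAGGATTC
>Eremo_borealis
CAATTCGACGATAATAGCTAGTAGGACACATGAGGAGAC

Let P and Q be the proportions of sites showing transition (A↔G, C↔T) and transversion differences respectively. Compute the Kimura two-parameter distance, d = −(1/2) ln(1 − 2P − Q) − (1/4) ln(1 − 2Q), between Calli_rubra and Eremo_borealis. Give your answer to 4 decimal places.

Mismatches occur at site 1 (G↔C, transversion), site 7 (A↔G, transition), site 11 (C↔A, transversion), site 16 (C↔A, transversion), site 17 (T↔G, transversion), site 18 (T↔C, transition), site 28 (T↔A, transversion), site 30 (G↔A, transition), site 31 (C↔T, transition), site 37 (T↔G, transversion), site 38 (T↔A, transversion).
Of the 11 differences, 4 transitions and 7 transversions over 39 sites: P = 4/39 = 0.102564, Q = 7/39 = 0.179487.
d = −0.5·ln(0.615385) − 0.25·ln(0.641026) = −0.5·(-0.485507) − 0.25·(-0.444685) = 0.3539.

0.3539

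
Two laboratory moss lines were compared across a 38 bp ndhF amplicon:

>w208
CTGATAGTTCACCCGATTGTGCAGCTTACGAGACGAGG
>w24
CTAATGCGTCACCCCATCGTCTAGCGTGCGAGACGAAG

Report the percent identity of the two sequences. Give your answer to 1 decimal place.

Mismatches occur at site 3 (G↔A), site 6 (A↔G), site 7 (G↔C), site 8 (T↔G), site 15 (G↔C), site 18 (T↔C), site 21 (G↔C), site 22 (C↔T), site 26 (T↔G), site 28 (A↔G), site 37 (G↔A).
27 of the 38 sites match, so the percent identity is 27/38 × 100 = 71.1%.

71.1%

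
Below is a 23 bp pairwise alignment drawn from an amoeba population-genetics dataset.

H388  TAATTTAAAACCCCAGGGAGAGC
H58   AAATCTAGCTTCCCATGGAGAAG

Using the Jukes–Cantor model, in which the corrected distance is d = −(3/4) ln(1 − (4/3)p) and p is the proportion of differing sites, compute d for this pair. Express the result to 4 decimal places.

0.5532

Differing sites — 1:T/A; 5:T/C; 8:A/G; 9:A/C; 10:A/T; 11:C/T; 16:G/T; 22:G/A; 23:C/G.
p = 9/23 = 0.391304.
d = −0.75 · ln(1 − (4/3)·0.391304) = −0.75 · ln(0.478261) = −0.75 · (-0.737599) = 0.5532.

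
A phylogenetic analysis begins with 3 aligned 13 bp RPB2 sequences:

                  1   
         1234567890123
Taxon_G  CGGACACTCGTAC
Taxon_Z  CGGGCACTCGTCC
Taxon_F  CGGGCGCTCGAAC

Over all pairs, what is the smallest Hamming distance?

2

Pairwise Hamming distances:
  Taxon_G vs Taxon_Z: 2
  Taxon_G vs Taxon_F: 3
  Taxon_Z vs Taxon_F: 3
The smallest is 2, between Taxon_G and Taxon_Z.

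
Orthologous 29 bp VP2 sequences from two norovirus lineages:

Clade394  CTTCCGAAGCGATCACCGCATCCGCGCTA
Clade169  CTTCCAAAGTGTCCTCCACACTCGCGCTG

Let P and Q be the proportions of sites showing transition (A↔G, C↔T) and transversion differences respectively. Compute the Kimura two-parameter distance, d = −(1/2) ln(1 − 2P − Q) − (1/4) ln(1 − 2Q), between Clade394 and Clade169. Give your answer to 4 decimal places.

Differing sites — 6:G/A (Ti); 10:C/T (Ti); 12:A/T (Tv); 13:T/C (Ti); 15:A/T (Tv); 18:G/A (Ti); 21:T/C (Ti); 22:C/T (Ti); 29:A/G (Ti).
Of the 9 differences, 7 transitions and 2 transversions over 29 sites: P = 7/29 = 0.241379, Q = 2/29 = 0.068966.
d = −0.5·ln(0.448276) − 0.25·ln(0.862068) = −0.5·(-0.802346) − 0.25·(-0.148421) = 0.4383.

0.4383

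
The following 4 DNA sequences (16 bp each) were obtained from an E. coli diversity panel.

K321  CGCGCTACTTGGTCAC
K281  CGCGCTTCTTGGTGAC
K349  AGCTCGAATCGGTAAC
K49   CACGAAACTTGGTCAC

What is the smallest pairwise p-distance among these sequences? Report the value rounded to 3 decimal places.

0.125

Pairwise Hamming distances:
  K321 vs K281: 2
  K321 vs K349: 6
  K321 vs K49: 3
  K281 vs K349: 7
  K281 vs K49: 5
  K349 vs K49: 8
The smallest is 2 mismatches, between K321 and K281; p = 2/16 = 0.125.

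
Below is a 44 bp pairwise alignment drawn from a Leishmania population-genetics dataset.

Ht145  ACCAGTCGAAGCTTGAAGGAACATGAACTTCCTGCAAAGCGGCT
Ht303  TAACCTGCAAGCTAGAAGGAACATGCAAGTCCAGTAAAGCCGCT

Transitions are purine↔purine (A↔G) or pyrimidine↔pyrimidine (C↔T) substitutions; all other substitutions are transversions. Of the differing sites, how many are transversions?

13

Differing sites — 1:A/T (Tv); 2:C/A (Tv); 3:C/A (Tv); 4:A/C (Tv); 5:G/C (Tv); 7:C/G (Tv); 8:G/C (Tv); 14:T/A (Tv); 26:A/C (Tv); 28:C/A (Tv); 29:T/G (Tv); 33:T/A (Tv); 35:C/T (Ti); 41:G/C (Tv).
Of the 14 differences, 1 transition and 13 transversions, so the answer is 13.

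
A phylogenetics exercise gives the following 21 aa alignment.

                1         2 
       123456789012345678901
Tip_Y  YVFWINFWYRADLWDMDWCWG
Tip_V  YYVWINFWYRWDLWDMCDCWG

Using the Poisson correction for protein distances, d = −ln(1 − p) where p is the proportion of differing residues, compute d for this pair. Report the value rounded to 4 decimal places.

0.2719

Differing sites — 2:V/Y; 3:F/V; 11:A/W; 17:D/C; 18:W/D.
p = 5/21 = 0.238095.
d = −ln(1 − 0.238095) = −ln(0.761905) = 0.2719.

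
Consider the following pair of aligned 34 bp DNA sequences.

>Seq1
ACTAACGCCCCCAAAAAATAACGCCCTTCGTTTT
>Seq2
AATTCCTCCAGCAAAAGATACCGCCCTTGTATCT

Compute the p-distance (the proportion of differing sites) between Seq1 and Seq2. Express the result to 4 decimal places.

Mismatches occur at site 2 (C→A), site 4 (A→T), site 5 (A→C), site 7 (G→T), site 10 (C→A), site 11 (C→G), site 17 (A→G), site 21 (A→C), site 29 (C→G), site 30 (G→T), site 31 (T→A), site 33 (T→C).
There are 12 differences over 34 sites, so p = 12/34 = 0.3529.

0.3529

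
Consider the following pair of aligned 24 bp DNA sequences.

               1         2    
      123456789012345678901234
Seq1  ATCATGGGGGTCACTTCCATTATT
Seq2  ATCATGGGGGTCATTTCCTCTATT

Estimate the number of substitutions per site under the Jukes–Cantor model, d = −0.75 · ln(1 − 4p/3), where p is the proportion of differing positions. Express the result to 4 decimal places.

Differing sites — 14:C/T; 19:A/T; 20:T/C.
p = 3/24 = 0.125000.
d = −0.75 · ln(1 − (4/3)·0.125000) = −0.75 · ln(0.833333) = −0.75 · (-0.182322) = 0.1367.

0.1367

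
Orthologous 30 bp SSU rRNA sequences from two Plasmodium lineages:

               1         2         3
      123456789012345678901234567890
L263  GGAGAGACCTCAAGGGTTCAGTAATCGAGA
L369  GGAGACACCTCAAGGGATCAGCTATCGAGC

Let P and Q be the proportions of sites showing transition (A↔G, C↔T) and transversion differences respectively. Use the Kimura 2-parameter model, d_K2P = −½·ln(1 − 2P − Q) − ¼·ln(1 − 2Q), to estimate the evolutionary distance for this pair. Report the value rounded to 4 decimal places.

The sequences differ at positions 6 (G/C, transversion), 17 (T/A, transversion), 22 (T/C, transition), 23 (A/T, transversion), 30 (A/C, transversion).
Of the 5 differences, 1 transition and 4 transversions over 30 sites: P = 1/30 = 0.033333, Q = 4/30 = 0.133333.
d = −0.5·ln(0.800001) − 0.25·ln(0.733334) = −0.5·(-0.223142) − 0.25·(-0.310154) = 0.1891.

0.1891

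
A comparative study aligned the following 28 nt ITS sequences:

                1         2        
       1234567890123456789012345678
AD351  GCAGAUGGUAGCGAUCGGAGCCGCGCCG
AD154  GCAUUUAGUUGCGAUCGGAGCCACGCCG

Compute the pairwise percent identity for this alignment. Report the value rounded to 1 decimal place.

82.1%

The sequences differ at positions 4 (G/U), 5 (A/U), 7 (G/A), 10 (A/U), 23 (G/A).
23 of the 28 sites match, so the percent identity is 23/28 × 100 = 82.1%.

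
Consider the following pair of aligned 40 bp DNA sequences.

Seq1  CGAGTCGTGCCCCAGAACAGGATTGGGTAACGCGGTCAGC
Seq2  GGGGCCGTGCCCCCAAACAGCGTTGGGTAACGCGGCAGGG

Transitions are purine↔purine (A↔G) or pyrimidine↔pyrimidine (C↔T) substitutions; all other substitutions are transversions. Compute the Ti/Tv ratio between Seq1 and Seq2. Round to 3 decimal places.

1.200

Differing sites — 1:C/G (Tv); 3:A/G (Ti); 5:T/C (Ti); 14:A/C (Tv); 15:G/A (Ti); 21:G/C (Tv); 22:A/G (Ti); 36:T/C (Ti); 37:C/A (Tv); 38:A/G (Ti); 40:C/G (Tv).
Of the 11 differences, 6 transitions and 5 transversions, so Ti/Tv = 6/5 = 1.200.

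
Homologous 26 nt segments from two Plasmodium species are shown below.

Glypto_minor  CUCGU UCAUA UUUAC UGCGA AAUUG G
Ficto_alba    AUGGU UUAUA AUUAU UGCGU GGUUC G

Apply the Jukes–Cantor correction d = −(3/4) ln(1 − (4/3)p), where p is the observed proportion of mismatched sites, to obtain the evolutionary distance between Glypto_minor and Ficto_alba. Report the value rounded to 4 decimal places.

Mismatches occur at site 1 (C↔A), site 3 (C↔G), site 7 (C↔U), site 11 (U↔A), site 15 (C↔U), site 20 (A↔U), site 21 (A↔G), site 22 (A↔G), site 25 (G↔C).
p = 9/26 = 0.346154.
d = −0.75 · ln(1 − (4/3)·0.346154) = −0.75 · ln(0.538461) = −0.75 · (-0.619040) = 0.4643.

0.4643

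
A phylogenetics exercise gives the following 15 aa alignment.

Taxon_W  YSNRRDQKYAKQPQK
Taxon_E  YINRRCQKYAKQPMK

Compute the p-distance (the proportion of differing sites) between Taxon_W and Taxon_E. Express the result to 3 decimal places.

0.200

Mismatches occur at site 2 (S→I), site 6 (D→C), site 14 (Q→M).
There are 3 differences over 15 sites, so p = 3/15 = 0.200.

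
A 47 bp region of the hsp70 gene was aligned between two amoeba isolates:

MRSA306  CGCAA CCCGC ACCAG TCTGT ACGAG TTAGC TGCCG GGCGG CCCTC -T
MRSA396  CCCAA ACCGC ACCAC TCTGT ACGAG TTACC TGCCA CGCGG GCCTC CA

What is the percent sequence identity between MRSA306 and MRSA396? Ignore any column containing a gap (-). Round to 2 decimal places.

Excluding the 1 gap column leaves 46 comparable sites.
The sequences differ at positions 2 (G/C), 6 (C/A), 15 (G/C), 29 (G/C), 35 (G/A), 36 (G/C), 41 (C/G), 47 (T/A).
38 of the 46 comparable sites match, so the percent identity is 38/46 × 100 = 82.61%.

82.61%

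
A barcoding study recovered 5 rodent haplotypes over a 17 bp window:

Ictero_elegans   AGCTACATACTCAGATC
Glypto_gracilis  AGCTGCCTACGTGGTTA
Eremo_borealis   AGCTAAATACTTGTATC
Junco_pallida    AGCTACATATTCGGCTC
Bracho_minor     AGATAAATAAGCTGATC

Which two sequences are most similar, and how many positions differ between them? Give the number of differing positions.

Pairwise Hamming distances:
  Ictero_elegans vs Glypto_gracilis: 7
  Ictero_elegans vs Eremo_borealis: 4
  Ictero_elegans vs Junco_pallida: 3
  Ictero_elegans vs Bracho_minor: 5
  Glypto_gracilis vs Eremo_borealis: 7
  Glypto_gracilis vs Junco_pallida: 7
  Glypto_gracilis vs Bracho_minor: 9
  Eremo_borealis vs Junco_pallida: 5
  Eremo_borealis vs Bracho_minor: 6
  Junco_pallida vs Bracho_minor: 6
The smallest is 3, between Ictero_elegans and Junco_pallida.

3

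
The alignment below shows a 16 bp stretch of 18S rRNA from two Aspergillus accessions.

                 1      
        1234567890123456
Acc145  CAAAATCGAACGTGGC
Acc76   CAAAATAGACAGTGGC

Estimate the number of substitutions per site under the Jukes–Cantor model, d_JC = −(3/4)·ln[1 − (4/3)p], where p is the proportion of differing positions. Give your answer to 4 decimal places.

0.2158

The sequences differ at positions 7 (C/A), 10 (A/C), 11 (C/A).
p = 3/16 = 0.187500.
d = −0.75 · ln(1 − (4/3)·0.187500) = −0.75 · ln(0.750000) = −0.75 · (-0.287682) = 0.2158.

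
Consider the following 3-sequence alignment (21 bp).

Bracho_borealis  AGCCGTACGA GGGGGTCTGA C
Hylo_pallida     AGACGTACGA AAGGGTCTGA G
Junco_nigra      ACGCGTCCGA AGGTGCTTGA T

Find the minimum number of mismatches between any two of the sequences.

4

Pairwise Hamming distances:
  Bracho_borealis vs Hylo_pallida: 4
  Bracho_borealis vs Junco_nigra: 8
  Hylo_pallida vs Junco_nigra: 8
The smallest is 4, between Bracho_borealis and Hylo_pallida.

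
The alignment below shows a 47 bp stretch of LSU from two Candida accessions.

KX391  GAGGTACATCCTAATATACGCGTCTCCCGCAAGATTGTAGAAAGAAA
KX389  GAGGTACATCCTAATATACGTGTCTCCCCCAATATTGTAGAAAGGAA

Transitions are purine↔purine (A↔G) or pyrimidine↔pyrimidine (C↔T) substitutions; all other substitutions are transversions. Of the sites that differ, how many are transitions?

The sequences differ at positions 21 (C/T, transition), 29 (G/C, transversion), 33 (G/T, transversion), 45 (A/G, transition).
Of the 4 differences, 2 transitions and 2 transversions, so the answer is 2.

2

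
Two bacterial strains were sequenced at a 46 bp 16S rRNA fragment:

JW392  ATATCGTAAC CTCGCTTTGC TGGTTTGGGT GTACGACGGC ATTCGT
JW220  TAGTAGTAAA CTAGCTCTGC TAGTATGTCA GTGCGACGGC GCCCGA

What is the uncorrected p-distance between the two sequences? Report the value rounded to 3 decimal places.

0.370

Differing sites — 1:A/T; 2:T/A; 3:A/G; 5:C/A; 10:C/A; 13:C/A; 17:T/C; 22:G/A; 25:T/A; 28:G/T; 29:G/C; 30:T/A; 33:A/G; 41:A/G; 42:T/C; 43:T/C; 46:T/A.
There are 17 differences over 46 sites, so p = 17/46 = 0.370.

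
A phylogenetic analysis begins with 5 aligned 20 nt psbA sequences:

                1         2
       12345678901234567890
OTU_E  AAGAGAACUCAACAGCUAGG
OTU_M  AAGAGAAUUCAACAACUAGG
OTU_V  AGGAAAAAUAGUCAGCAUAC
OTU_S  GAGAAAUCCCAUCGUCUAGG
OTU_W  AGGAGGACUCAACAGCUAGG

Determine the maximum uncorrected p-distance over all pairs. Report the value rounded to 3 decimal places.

0.650

Pairwise Hamming distances:
  OTU_E vs OTU_M: 2
  OTU_E vs OTU_V: 10
  OTU_E vs OTU_S: 7
  OTU_E vs OTU_W: 2
  OTU_M vs OTU_V: 11
  OTU_M vs OTU_S: 8
  OTU_M vs OTU_W: 4
  OTU_V vs OTU_S: 13
  OTU_V vs OTU_W: 10
  OTU_S vs OTU_W: 9
The largest is 13 mismatches, between OTU_V and OTU_S; p = 13/20 = 0.650.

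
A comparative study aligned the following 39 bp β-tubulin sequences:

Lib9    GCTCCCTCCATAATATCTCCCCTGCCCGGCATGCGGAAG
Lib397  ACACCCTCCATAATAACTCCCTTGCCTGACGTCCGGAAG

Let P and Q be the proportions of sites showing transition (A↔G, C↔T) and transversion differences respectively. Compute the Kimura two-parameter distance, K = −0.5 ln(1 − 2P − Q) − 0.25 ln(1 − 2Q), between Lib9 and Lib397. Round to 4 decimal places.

Differing sites — 1:G/A (Ti); 3:T/A (Tv); 16:T/A (Tv); 22:C/T (Ti); 27:C/T (Ti); 29:G/A (Ti); 31:A/G (Ti); 33:G/C (Tv).
Of the 8 differences, 5 transitions and 3 transversions over 39 sites: P = 5/39 = 0.128205, Q = 3/39 = 0.076923.
d = −0.5·ln(0.666667) − 0.25·ln(0.846154) = −0.5·(-0.405465) − 0.25·(-0.167054) = 0.2445.

0.2445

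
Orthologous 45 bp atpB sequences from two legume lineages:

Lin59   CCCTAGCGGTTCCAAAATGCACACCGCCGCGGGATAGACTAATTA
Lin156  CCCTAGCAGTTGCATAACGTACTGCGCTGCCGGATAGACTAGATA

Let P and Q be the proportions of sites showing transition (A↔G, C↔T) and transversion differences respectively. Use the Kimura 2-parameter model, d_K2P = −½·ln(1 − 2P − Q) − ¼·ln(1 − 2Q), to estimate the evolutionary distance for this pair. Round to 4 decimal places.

0.2972

Mismatches occur at site 8 (G→A, transition), site 12 (C→G, transversion), site 15 (A→T, transversion), site 18 (T→C, transition), site 20 (C→T, transition), site 23 (A→T, transversion), site 24 (C→G, transversion), site 28 (C→T, transition), site 31 (G→C, transversion), site 42 (A→G, transition), site 43 (T→A, transversion).
Of the 11 differences, 5 transitions and 6 transversions over 45 sites: P = 5/45 = 0.111111, Q = 6/45 = 0.133333.
d = −0.5·ln(0.644445) − 0.25·ln(0.733334) = −0.5·(-0.439366) − 0.25·(-0.310154) = 0.2972.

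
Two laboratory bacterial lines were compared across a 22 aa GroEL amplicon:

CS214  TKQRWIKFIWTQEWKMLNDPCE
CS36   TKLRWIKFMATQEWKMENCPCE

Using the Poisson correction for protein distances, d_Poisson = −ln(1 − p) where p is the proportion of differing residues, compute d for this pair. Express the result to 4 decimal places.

0.2578

Mismatches occur at site 3 (Q↔L), site 9 (I↔M), site 10 (W↔A), site 17 (L↔E), site 19 (D↔C).
p = 5/22 = 0.227273.
d = −ln(1 − 0.227273) = −ln(0.772727) = 0.2578.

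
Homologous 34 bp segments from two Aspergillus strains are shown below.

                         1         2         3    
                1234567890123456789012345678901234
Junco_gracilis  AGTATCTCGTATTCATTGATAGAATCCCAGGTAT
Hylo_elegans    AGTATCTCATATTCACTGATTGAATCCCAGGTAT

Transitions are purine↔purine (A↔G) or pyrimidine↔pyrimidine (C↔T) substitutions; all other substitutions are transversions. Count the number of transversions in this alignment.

1

Mismatches occur at site 9 (G/A, transition), site 16 (T/C, transition), site 21 (A/T, transversion).
Of the 3 differences, 2 transitions and 1 transversion, so the answer is 1.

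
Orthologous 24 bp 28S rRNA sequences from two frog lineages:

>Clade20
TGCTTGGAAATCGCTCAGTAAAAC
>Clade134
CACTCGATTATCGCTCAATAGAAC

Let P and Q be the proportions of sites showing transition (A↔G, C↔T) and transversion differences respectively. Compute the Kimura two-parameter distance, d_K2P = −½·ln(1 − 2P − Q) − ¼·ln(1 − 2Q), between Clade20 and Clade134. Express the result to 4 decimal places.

0.4833

The sequences differ at positions 1 (T/C, transition), 2 (G/A, transition), 5 (T/C, transition), 7 (G/A, transition), 8 (A/T, transversion), 9 (A/T, transversion), 18 (G/A, transition), 21 (A/G, transition).
Of the 8 differences, 6 transitions and 2 transversions over 24 sites: P = 6/24 = 0.250000, Q = 2/24 = 0.083333.
d = −0.5·ln(0.416667) − 0.25·ln(0.833334) = −0.5·(-0.875468) − 0.25·(-0.182321) = 0.4833.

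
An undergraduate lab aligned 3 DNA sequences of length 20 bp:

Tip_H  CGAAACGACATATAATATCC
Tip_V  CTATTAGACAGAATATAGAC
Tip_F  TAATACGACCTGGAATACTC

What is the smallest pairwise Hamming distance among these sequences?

8

Pairwise Hamming distances:
  Tip_H vs Tip_V: 9
  Tip_H vs Tip_F: 8
  Tip_V vs Tip_F: 11
The smallest is 8, between Tip_H and Tip_F.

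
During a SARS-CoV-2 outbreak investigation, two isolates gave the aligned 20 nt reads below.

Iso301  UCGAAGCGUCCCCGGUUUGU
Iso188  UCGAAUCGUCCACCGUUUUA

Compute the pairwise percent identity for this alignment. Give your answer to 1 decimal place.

75.0%

The sequences differ at positions 6 (G/U), 12 (C/A), 14 (G/C), 19 (G/U), 20 (U/A).
15 of the 20 sites match, so the percent identity is 15/20 × 100 = 75.0%.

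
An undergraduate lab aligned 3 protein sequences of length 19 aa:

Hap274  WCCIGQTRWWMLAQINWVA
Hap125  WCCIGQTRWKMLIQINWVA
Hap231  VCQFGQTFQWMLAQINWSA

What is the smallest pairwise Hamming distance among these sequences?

2

Pairwise Hamming distances:
  Hap274 vs Hap125: 2
  Hap274 vs Hap231: 6
  Hap125 vs Hap231: 8
The smallest is 2, between Hap274 and Hap125.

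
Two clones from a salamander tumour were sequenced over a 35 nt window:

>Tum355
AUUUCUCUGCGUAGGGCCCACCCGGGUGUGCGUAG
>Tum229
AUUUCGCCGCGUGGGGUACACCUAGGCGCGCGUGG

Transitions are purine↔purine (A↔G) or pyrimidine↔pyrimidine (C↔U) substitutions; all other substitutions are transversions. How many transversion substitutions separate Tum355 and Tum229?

Mismatches occur at site 6 (U/G, transversion), site 8 (U/C, transition), site 13 (A/G, transition), site 17 (C/U, transition), site 18 (C/A, transversion), site 23 (C/U, transition), site 24 (G/A, transition), site 27 (U/C, transition), site 29 (U/C, transition), site 34 (A/G, transition).
Of the 10 differences, 8 transitions and 2 transversions, so the answer is 2.

2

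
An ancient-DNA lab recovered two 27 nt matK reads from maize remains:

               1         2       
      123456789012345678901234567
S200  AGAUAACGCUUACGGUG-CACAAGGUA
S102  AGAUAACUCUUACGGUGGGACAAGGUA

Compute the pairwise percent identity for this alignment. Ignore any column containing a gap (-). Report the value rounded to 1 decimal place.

Excluding the 1 gap column leaves 26 comparable sites.
The sequences differ at positions 8 (G/U), 19 (C/G).
24 of the 26 comparable sites match, so the percent identity is 24/26 × 100 = 92.3%.

92.3%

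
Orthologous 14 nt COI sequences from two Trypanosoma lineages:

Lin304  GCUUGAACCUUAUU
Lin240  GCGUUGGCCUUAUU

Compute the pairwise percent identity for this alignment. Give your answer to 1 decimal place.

The sequences differ at positions 3 (U/G), 5 (G/U), 6 (A/G), 7 (A/G).
10 of the 14 sites match, so the percent identity is 10/14 × 100 = 71.4%.

71.4%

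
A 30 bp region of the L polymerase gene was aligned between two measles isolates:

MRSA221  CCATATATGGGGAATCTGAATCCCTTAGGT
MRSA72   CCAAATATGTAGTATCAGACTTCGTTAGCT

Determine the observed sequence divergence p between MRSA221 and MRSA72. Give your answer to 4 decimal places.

0.3000

The sequences differ at positions 4 (T/A), 10 (G/T), 11 (G/A), 13 (A/T), 17 (T/A), 20 (A/C), 22 (C/T), 24 (C/G), 29 (G/C).
There are 9 differences over 30 sites, so p = 9/30 = 0.3000.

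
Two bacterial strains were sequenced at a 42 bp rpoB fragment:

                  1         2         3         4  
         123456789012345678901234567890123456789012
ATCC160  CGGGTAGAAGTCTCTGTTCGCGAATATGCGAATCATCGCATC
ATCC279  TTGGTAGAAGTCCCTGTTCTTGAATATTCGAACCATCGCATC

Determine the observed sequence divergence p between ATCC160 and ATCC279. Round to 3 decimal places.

Mismatches occur at site 1 (C/T), site 2 (G/T), site 13 (T/C), site 20 (G/T), site 21 (C/T), site 28 (G/T), site 33 (T/C).
There are 7 differences over 42 sites, so p = 7/42 = 0.167.

0.167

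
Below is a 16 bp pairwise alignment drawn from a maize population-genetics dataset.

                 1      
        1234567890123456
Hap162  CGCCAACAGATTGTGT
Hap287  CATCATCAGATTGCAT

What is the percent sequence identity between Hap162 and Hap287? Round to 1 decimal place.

The sequences differ at positions 2 (G/A), 3 (C/T), 6 (A/T), 14 (T/C), 15 (G/A).
11 of the 16 sites match, so the percent identity is 11/16 × 100 = 68.8%.

68.8%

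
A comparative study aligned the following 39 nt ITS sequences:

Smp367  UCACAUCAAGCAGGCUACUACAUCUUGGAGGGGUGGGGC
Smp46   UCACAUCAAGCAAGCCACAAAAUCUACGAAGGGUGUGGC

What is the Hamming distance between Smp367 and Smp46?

8

Mismatches occur at site 13 (G↔A), site 16 (U↔C), site 19 (U↔A), site 21 (C↔A), site 26 (U↔A), site 27 (G↔C), site 30 (G↔A), site 36 (G↔U).
That gives 8 mismatches out of 39 aligned sites, so the Hamming distance is 8.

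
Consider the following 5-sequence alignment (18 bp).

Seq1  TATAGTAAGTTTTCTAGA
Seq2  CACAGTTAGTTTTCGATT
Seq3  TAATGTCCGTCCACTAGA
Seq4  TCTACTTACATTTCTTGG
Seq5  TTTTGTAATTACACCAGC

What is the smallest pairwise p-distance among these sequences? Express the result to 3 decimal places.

Pairwise Hamming distances:
  Seq1 vs Seq2: 6
  Seq1 vs Seq3: 7
  Seq1 vs Seq4: 7
  Seq1 vs Seq5: 8
  Seq2 vs Seq3: 11
  Seq2 vs Seq4: 10
  Seq2 vs Seq5: 12
  Seq3 vs Seq4: 13
  Seq3 vs Seq5: 8
  Seq4 vs Seq5: 12
The smallest is 6 mismatches, between Seq1 and Seq2; p = 6/18 = 0.333.

0.333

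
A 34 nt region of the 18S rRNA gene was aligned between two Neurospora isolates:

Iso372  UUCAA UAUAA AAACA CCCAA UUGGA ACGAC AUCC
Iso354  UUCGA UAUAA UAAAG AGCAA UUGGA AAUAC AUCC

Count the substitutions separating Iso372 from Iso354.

8

The sequences differ at positions 4 (A/G), 11 (A/U), 14 (C/A), 15 (A/G), 16 (C/A), 17 (C/G), 27 (C/A), 28 (G/U).
That gives 8 mismatches out of 34 aligned sites, so the Hamming distance is 8.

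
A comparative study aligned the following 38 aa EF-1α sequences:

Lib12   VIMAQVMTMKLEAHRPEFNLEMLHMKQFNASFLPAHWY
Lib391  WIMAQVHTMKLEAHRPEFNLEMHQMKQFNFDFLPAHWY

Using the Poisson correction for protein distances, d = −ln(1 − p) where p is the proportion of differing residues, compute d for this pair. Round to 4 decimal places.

0.1719

Differing sites — 1:V/W; 7:M/H; 23:L/H; 24:H/Q; 30:A/F; 31:S/D.
p = 6/38 = 0.157895.
d = −ln(1 − 0.157895) = −ln(0.842105) = 0.1719.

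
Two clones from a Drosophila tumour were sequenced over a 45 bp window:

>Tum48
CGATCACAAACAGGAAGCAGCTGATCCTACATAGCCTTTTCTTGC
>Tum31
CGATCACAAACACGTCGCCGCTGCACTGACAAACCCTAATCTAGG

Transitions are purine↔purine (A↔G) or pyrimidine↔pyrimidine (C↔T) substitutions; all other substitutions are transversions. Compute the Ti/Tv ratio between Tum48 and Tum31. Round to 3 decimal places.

Mismatches occur at site 13 (G↔C, transversion), site 15 (A↔T, transversion), site 16 (A↔C, transversion), site 19 (A↔C, transversion), site 24 (A↔C, transversion), site 25 (T↔A, transversion), site 27 (C↔T, transition), site 28 (T↔G, transversion), site 32 (T↔A, transversion), site 34 (G↔C, transversion), site 38 (T↔A, transversion), site 39 (T↔A, transversion), site 43 (T↔A, transversion), site 45 (C↔G, transversion).
Of the 14 differences, 1 transition and 13 transversions, so Ti/Tv = 1/13 = 0.077.

0.077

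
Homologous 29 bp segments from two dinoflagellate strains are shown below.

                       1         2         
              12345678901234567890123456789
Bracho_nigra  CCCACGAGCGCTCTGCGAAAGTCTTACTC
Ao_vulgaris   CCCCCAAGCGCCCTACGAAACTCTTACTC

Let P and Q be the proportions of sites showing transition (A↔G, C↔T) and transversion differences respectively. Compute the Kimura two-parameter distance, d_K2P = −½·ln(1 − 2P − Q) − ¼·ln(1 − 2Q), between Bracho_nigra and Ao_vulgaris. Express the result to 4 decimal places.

The sequences differ at positions 4 (A/C, transversion), 6 (G/A, transition), 12 (T/C, transition), 15 (G/A, transition), 21 (G/C, transversion).
Of the 5 differences, 3 transitions and 2 transversions over 29 sites: P = 3/29 = 0.103448, Q = 2/29 = 0.068966.
d = −0.5·ln(0.724138) − 0.25·ln(0.862068) = −0.5·(-0.322773) − 0.25·(-0.148421) = 0.1985.

0.1985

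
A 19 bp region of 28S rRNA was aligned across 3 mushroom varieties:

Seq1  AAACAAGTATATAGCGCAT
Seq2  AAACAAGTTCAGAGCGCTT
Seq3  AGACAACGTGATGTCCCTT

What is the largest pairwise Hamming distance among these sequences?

Pairwise Hamming distances:
  Seq1 vs Seq2: 4
  Seq1 vs Seq3: 9
  Seq2 vs Seq3: 8
The largest is 9, between Seq1 and Seq3.

9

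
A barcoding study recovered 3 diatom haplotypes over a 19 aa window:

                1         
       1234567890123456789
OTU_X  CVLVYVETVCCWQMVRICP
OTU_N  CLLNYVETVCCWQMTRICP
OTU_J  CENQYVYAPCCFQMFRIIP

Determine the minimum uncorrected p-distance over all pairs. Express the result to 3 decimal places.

Pairwise Hamming distances:
  OTU_X vs OTU_N: 3
  OTU_X vs OTU_J: 9
  OTU_N vs OTU_J: 9
The smallest is 3 mismatches, between OTU_X and OTU_N; p = 3/19 = 0.158.

0.158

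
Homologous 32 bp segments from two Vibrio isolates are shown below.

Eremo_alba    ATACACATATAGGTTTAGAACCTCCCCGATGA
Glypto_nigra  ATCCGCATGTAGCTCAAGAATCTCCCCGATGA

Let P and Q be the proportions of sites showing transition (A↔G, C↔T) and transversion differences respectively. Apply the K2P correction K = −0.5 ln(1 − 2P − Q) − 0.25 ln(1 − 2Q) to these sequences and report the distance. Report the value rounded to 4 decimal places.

Mismatches occur at site 3 (A/C, transversion), site 5 (A/G, transition), site 9 (A/G, transition), site 13 (G/C, transversion), site 15 (T/C, transition), site 16 (T/A, transversion), site 21 (C/T, transition).
Of the 7 differences, 4 transitions and 3 transversions over 32 sites: P = 4/32 = 0.125000, Q = 3/32 = 0.093750.
d = −0.5·ln(0.656250) − 0.25·ln(0.812500) = −0.5·(-0.421213) − 0.25·(-0.207639) = 0.2625.

0.2625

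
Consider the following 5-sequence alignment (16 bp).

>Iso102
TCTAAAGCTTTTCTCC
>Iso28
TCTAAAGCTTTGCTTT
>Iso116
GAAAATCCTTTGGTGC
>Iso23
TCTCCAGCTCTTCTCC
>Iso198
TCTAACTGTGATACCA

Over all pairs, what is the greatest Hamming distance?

13

Pairwise Hamming distances:
  Iso102 vs Iso28: 3
  Iso102 vs Iso116: 8
  Iso102 vs Iso23: 3
  Iso102 vs Iso198: 8
  Iso28 vs Iso116: 8
  Iso28 vs Iso23: 6
  Iso28 vs Iso198: 10
  Iso116 vs Iso23: 11
  Iso116 vs Iso198: 13
  Iso23 vs Iso198: 10
The largest is 13, between Iso116 and Iso198.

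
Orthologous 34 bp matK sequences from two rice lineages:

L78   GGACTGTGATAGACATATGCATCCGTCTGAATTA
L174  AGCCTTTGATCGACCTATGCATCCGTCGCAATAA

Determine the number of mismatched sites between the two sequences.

8

The sequences differ at positions 1 (G/A), 3 (A/C), 6 (G/T), 11 (A/C), 15 (A/C), 28 (T/G), 29 (G/C), 33 (T/A).
That gives 8 mismatches out of 34 aligned sites, so the Hamming distance is 8.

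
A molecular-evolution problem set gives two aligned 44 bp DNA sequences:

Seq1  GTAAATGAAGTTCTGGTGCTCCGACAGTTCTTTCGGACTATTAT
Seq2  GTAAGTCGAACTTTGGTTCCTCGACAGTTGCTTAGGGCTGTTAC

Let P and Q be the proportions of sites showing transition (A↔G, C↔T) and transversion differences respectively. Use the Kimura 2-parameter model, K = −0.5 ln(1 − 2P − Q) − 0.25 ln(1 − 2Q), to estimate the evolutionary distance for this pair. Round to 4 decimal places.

0.4971

Mismatches occur at site 5 (A/G, transition), site 7 (G/C, transversion), site 8 (A/G, transition), site 10 (G/A, transition), site 11 (T/C, transition), site 13 (C/T, transition), site 18 (G/T, transversion), site 20 (T/C, transition), site 21 (C/T, transition), site 30 (C/G, transversion), site 31 (T/C, transition), site 34 (C/A, transversion), site 37 (A/G, transition), site 40 (A/G, transition), site 44 (T/C, transition).
Of the 15 differences, 11 transitions and 4 transversions over 44 sites: P = 11/44 = 0.250000, Q = 4/44 = 0.090909.
d = −0.5·ln(0.409091) − 0.25·ln(0.818182) = −0.5·(-0.893818) − 0.25·(-0.200670) = 0.4971.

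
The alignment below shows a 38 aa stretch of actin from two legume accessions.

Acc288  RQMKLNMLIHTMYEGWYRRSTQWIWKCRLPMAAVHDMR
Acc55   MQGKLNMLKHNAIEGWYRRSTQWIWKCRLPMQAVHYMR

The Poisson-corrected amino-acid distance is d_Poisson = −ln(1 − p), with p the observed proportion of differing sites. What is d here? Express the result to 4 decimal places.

The sequences differ at positions 1 (R/M), 3 (M/G), 9 (I/K), 11 (T/N), 12 (M/A), 13 (Y/I), 32 (A/Q), 36 (D/Y).
p = 8/38 = 0.210526.
d = −ln(1 − 0.210526) = −ln(0.789474) = 0.2364.

0.2364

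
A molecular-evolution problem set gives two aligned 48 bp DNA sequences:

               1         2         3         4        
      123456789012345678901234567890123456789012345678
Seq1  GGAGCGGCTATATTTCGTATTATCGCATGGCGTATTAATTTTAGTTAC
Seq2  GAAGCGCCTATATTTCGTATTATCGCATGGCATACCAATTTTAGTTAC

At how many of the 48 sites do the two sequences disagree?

The sequences differ at positions 2 (G/A), 7 (G/C), 32 (G/A), 35 (T/C), 36 (T/C).
That gives 5 mismatches out of 48 aligned sites, so the Hamming distance is 5.

5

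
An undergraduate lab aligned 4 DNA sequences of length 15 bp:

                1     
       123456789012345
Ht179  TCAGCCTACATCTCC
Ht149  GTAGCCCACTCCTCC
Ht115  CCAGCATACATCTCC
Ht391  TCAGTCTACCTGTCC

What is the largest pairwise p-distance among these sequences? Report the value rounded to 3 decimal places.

Pairwise Hamming distances:
  Ht179 vs Ht149: 5
  Ht179 vs Ht115: 2
  Ht179 vs Ht391: 3
  Ht149 vs Ht115: 6
  Ht149 vs Ht391: 7
  Ht115 vs Ht391: 5
The largest is 7 mismatches, between Ht149 and Ht391; p = 7/15 = 0.467.

0.467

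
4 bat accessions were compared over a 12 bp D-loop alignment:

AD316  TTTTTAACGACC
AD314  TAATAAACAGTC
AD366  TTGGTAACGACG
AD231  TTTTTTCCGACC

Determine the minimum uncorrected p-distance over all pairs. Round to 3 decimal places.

0.167

Pairwise Hamming distances:
  AD316 vs AD314: 6
  AD316 vs AD366: 3
  AD316 vs AD231: 2
  AD314 vs AD366: 8
  AD314 vs AD231: 8
  AD366 vs AD231: 5
The smallest is 2 mismatches, between AD316 and AD231; p = 2/12 = 0.167.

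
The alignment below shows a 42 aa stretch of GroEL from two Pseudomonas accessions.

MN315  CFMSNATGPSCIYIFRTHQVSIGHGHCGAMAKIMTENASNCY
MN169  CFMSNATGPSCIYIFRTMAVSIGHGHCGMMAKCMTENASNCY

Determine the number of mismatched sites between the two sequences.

4

The sequences differ at positions 18 (H/M), 19 (Q/A), 29 (A/M), 33 (I/C).
That gives 4 mismatches out of 42 aligned sites, so the Hamming distance is 4.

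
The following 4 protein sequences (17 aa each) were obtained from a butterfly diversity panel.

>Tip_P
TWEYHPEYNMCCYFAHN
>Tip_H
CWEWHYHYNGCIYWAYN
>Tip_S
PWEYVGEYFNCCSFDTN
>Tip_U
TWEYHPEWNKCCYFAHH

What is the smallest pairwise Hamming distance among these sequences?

3

Pairwise Hamming distances:
  Tip_P vs Tip_H: 8
  Tip_P vs Tip_S: 8
  Tip_P vs Tip_U: 3
  Tip_H vs Tip_S: 12
  Tip_H vs Tip_U: 10
  Tip_S vs Tip_U: 10
The smallest is 3, between Tip_P and Tip_U.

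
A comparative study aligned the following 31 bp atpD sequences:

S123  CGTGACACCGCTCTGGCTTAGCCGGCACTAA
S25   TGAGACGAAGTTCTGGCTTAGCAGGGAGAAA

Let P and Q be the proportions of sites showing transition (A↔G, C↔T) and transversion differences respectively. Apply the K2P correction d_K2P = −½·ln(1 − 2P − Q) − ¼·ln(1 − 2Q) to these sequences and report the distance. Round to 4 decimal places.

Differing sites — 1:C/T (Ti); 3:T/A (Tv); 7:A/G (Ti); 8:C/A (Tv); 9:C/A (Tv); 11:C/T (Ti); 23:C/A (Tv); 26:C/G (Tv); 28:C/G (Tv); 29:T/A (Tv).
Of the 10 differences, 3 transitions and 7 transversions over 31 sites: P = 3/31 = 0.096774, Q = 7/31 = 0.225806.
d = −0.5·ln(0.580646) − 0.25·ln(0.548388) = −0.5·(-0.543614) − 0.25·(-0.600772) = 0.4220.

0.4220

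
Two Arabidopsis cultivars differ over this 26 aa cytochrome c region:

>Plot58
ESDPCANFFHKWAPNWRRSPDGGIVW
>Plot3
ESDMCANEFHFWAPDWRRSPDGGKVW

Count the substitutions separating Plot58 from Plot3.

5

Mismatches occur at site 4 (P↔M), site 8 (F↔E), site 11 (K↔F), site 15 (N↔D), site 24 (I↔K).
That gives 5 mismatches out of 26 aligned sites, so the Hamming distance is 5.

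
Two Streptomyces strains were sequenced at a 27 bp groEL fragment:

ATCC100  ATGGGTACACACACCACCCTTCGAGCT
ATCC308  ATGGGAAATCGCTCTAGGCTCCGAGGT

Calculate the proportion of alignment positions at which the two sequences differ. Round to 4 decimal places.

Differing sites — 6:T/A; 8:C/A; 9:A/T; 11:A/G; 13:A/T; 15:C/T; 17:C/G; 18:C/G; 21:T/C; 26:C/G.
There are 10 differences over 27 sites, so p = 10/27 = 0.3704.

0.3704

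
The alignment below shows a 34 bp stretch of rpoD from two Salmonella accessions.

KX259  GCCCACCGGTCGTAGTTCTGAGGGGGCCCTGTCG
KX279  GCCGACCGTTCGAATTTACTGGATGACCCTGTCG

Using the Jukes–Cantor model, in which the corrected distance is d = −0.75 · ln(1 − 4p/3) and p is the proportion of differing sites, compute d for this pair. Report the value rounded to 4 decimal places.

0.4234

Mismatches occur at site 4 (C/G), site 9 (G/T), site 13 (T/A), site 15 (G/T), site 18 (C/A), site 19 (T/C), site 20 (G/T), site 21 (A/G), site 23 (G/A), site 24 (G/T), site 26 (G/A).
p = 11/34 = 0.323529.
d = −0.75 · ln(1 − (4/3)·0.323529) = −0.75 · ln(0.568628) = −0.75 · (-0.564529) = 0.4234.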